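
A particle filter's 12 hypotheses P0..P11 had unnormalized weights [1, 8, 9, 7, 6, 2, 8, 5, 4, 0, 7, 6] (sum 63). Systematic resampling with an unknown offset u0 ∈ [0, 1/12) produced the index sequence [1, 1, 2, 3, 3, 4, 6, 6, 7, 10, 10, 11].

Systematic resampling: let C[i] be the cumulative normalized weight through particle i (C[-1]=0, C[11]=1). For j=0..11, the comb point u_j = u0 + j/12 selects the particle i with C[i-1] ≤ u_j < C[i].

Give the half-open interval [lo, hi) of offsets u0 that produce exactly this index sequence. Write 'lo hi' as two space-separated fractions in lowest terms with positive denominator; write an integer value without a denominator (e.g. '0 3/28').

C = [1/63, 1/7, 2/7, 25/63, 31/63, 11/21, 41/63, 46/63, 50/63, 50/63, 19/21, 1]
j=0 picked index 1: u0 ∈ [1/63, 1/7)
j=1 picked index 1: u0 ∈ [-17/252, 5/84)
j=2 picked index 2: u0 ∈ [-1/42, 5/42)
j=3 picked index 3: u0 ∈ [1/28, 37/252)
j=4 picked index 3: u0 ∈ [-1/21, 4/63)
j=5 picked index 4: u0 ∈ [-5/252, 19/252)
j=6 picked index 6: u0 ∈ [1/42, 19/126)
j=7 picked index 6: u0 ∈ [-5/84, 17/252)
j=8 picked index 7: u0 ∈ [-1/63, 4/63)
j=9 picked index 10: u0 ∈ [11/252, 13/84)
j=10 picked index 10: u0 ∈ [-5/126, 1/14)
j=11 picked index 11: u0 ∈ [-1/84, 1/12)
intersection: [11/252, 5/84)

11/252 5/84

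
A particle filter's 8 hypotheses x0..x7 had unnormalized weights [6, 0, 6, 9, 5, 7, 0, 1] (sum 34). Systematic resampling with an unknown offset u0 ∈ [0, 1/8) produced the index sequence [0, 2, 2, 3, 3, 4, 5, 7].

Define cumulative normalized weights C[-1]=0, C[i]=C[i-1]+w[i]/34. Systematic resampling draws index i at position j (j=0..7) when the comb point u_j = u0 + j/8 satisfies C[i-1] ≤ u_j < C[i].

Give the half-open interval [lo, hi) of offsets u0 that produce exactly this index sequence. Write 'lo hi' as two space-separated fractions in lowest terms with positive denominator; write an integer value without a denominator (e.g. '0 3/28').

C = [3/17, 3/17, 6/17, 21/34, 13/17, 33/34, 33/34, 1]
j=0 picked index 0: u0 ∈ [0, 3/17)
j=1 picked index 2: u0 ∈ [7/136, 31/136)
j=2 picked index 2: u0 ∈ [-5/68, 7/68)
j=3 picked index 3: u0 ∈ [-3/136, 33/136)
j=4 picked index 3: u0 ∈ [-5/34, 2/17)
j=5 picked index 4: u0 ∈ [-1/136, 19/136)
j=6 picked index 5: u0 ∈ [1/68, 15/68)
j=7 picked index 7: u0 ∈ [13/136, 1/8)
intersection: [13/136, 7/68)

13/136 7/68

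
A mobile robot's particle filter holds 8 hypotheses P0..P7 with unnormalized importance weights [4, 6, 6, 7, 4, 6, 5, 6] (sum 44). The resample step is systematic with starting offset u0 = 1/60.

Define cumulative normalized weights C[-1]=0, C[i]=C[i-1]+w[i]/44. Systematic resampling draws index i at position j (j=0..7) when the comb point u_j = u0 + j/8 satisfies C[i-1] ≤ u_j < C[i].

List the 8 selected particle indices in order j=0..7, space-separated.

0 1 2 3 3 5 6 7

C = [1/11, 5/22, 4/11, 23/44, 27/44, 3/4, 19/22, 1]
j=0: u_0=1/60 ∈ [0, 1/11) → index 0
j=1: u_1=17/120 ∈ [1/11, 5/22) → index 1
j=2: u_2=4/15 ∈ [5/22, 4/11) → index 2
j=3: u_3=47/120 ∈ [4/11, 23/44) → index 3
j=4: u_4=31/60 ∈ [4/11, 23/44) → index 3
j=5: u_5=77/120 ∈ [27/44, 3/4) → index 5
j=6: u_6=23/30 ∈ [3/4, 19/22) → index 6
j=7: u_7=107/120 ∈ [19/22, 1) → index 7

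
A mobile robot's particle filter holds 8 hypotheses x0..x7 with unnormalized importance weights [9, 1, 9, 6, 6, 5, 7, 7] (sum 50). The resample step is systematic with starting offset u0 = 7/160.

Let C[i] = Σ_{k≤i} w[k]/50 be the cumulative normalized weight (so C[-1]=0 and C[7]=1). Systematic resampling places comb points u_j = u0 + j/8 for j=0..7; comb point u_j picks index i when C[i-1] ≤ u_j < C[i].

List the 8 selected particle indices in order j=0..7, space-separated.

0 0 2 3 4 5 6 7

C = [9/50, 1/5, 19/50, 1/2, 31/50, 18/25, 43/50, 1]
j=0: u_0=7/160 ∈ [0, 9/50) → index 0
j=1: u_1=27/160 ∈ [0, 9/50) → index 0
j=2: u_2=47/160 ∈ [1/5, 19/50) → index 2
j=3: u_3=67/160 ∈ [19/50, 1/2) → index 3
j=4: u_4=87/160 ∈ [1/2, 31/50) → index 4
j=5: u_5=107/160 ∈ [31/50, 18/25) → index 5
j=6: u_6=127/160 ∈ [18/25, 43/50) → index 6
j=7: u_7=147/160 ∈ [43/50, 1) → index 7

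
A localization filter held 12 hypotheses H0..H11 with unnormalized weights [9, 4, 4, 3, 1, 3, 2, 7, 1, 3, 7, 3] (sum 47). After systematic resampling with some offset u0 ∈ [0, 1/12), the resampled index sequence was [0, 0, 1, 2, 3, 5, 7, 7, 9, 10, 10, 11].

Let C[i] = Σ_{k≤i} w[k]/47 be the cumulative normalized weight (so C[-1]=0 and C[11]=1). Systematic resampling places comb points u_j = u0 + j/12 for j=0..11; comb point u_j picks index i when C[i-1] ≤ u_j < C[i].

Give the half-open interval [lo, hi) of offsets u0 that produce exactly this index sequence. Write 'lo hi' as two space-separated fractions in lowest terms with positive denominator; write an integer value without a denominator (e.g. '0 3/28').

8/141 1/12

C = [9/47, 13/47, 17/47, 20/47, 21/47, 24/47, 26/47, 33/47, 34/47, 37/47, 44/47, 1]
j=0 picked index 0: u0 ∈ [0, 9/47)
j=1 picked index 0: u0 ∈ [-1/12, 61/564)
j=2 picked index 1: u0 ∈ [7/282, 31/282)
j=3 picked index 2: u0 ∈ [5/188, 21/188)
j=4 picked index 3: u0 ∈ [4/141, 13/141)
j=5 picked index 5: u0 ∈ [17/564, 53/564)
j=6 picked index 7: u0 ∈ [5/94, 19/94)
j=7 picked index 7: u0 ∈ [-17/564, 67/564)
j=8 picked index 9: u0 ∈ [8/141, 17/141)
j=9 picked index 10: u0 ∈ [7/188, 35/188)
j=10 picked index 10: u0 ∈ [-13/282, 29/282)
j=11 picked index 11: u0 ∈ [11/564, 1/12)
intersection: [8/141, 1/12)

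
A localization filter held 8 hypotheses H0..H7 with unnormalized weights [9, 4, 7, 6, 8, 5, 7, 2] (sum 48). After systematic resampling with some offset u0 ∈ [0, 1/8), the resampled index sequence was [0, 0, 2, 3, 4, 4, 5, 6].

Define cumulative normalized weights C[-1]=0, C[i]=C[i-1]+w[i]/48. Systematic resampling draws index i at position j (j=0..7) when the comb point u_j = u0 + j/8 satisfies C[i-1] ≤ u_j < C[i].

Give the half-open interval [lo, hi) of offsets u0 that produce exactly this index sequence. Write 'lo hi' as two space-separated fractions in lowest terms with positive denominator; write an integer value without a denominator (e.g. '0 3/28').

C = [3/16, 13/48, 5/12, 13/24, 17/24, 13/16, 23/24, 1]
j=0 picked index 0: u0 ∈ [0, 3/16)
j=1 picked index 0: u0 ∈ [-1/8, 1/16)
j=2 picked index 2: u0 ∈ [1/48, 1/6)
j=3 picked index 3: u0 ∈ [1/24, 1/6)
j=4 picked index 4: u0 ∈ [1/24, 5/24)
j=5 picked index 4: u0 ∈ [-1/12, 1/12)
j=6 picked index 5: u0 ∈ [-1/24, 1/16)
j=7 picked index 6: u0 ∈ [-1/16, 1/12)
intersection: [1/24, 1/16)

1/24 1/16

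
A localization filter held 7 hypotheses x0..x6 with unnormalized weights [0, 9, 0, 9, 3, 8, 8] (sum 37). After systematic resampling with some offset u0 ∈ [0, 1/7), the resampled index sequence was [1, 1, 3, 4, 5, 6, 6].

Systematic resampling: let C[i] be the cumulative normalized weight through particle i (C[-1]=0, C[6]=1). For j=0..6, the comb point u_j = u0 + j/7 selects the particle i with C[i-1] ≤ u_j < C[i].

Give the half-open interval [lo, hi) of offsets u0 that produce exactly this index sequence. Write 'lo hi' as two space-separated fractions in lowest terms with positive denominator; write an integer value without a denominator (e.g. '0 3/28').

18/259 26/259

C = [0, 9/37, 9/37, 18/37, 21/37, 29/37, 1]
j=0 picked index 1: u0 ∈ [0, 9/37)
j=1 picked index 1: u0 ∈ [-1/7, 26/259)
j=2 picked index 3: u0 ∈ [-11/259, 52/259)
j=3 picked index 4: u0 ∈ [15/259, 36/259)
j=4 picked index 5: u0 ∈ [-1/259, 55/259)
j=5 picked index 6: u0 ∈ [18/259, 2/7)
j=6 picked index 6: u0 ∈ [-19/259, 1/7)
intersection: [18/259, 26/259)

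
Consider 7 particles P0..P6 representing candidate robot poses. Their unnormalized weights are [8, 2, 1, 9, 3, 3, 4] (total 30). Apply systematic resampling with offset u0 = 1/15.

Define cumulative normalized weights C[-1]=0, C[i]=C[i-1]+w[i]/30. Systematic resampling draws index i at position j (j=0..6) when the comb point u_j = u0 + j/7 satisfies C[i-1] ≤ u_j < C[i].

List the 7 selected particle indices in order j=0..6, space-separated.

C = [4/15, 1/3, 11/30, 2/3, 23/30, 13/15, 1]
j=0: u_0=1/15 ∈ [0, 4/15) → index 0
j=1: u_1=22/105 ∈ [0, 4/15) → index 0
j=2: u_2=37/105 ∈ [1/3, 11/30) → index 2
j=3: u_3=52/105 ∈ [11/30, 2/3) → index 3
j=4: u_4=67/105 ∈ [11/30, 2/3) → index 3
j=5: u_5=82/105 ∈ [23/30, 13/15) → index 5
j=6: u_6=97/105 ∈ [13/15, 1) → index 6

0 0 2 3 3 5 6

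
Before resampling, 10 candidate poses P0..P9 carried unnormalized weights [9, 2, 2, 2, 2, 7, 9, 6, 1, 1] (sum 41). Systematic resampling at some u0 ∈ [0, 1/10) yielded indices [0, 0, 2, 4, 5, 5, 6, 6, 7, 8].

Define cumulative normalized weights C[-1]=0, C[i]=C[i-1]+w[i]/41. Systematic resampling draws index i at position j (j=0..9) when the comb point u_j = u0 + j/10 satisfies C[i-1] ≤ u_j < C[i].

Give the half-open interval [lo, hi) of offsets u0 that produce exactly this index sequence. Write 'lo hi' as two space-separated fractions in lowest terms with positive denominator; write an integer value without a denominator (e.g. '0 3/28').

C = [9/41, 11/41, 13/41, 15/41, 17/41, 24/41, 33/41, 39/41, 40/41, 1]
j=0 picked index 0: u0 ∈ [0, 9/41)
j=1 picked index 0: u0 ∈ [-1/10, 49/410)
j=2 picked index 2: u0 ∈ [14/205, 24/205)
j=3 picked index 4: u0 ∈ [27/410, 47/410)
j=4 picked index 5: u0 ∈ [3/205, 38/205)
j=5 picked index 5: u0 ∈ [-7/82, 7/82)
j=6 picked index 6: u0 ∈ [-3/205, 42/205)
j=7 picked index 6: u0 ∈ [-47/410, 43/410)
j=8 picked index 7: u0 ∈ [1/205, 31/205)
j=9 picked index 8: u0 ∈ [21/410, 31/410)
intersection: [14/205, 31/410)

14/205 31/410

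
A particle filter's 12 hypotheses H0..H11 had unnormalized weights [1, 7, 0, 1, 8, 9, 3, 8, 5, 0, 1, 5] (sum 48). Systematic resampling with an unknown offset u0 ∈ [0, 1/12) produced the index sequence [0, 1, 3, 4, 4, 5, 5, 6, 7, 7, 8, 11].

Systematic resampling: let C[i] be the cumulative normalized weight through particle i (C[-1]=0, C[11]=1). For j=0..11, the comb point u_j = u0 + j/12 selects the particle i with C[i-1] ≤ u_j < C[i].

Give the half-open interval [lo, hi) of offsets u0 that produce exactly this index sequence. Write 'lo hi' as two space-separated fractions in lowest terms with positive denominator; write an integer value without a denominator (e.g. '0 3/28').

0 1/48

C = [1/48, 1/6, 1/6, 3/16, 17/48, 13/24, 29/48, 37/48, 7/8, 7/8, 43/48, 1]
j=0 picked index 0: u0 ∈ [0, 1/48)
j=1 picked index 1: u0 ∈ [-1/16, 1/12)
j=2 picked index 3: u0 ∈ [0, 1/48)
j=3 picked index 4: u0 ∈ [-1/16, 5/48)
j=4 picked index 4: u0 ∈ [-7/48, 1/48)
j=5 picked index 5: u0 ∈ [-1/16, 1/8)
j=6 picked index 5: u0 ∈ [-7/48, 1/24)
j=7 picked index 6: u0 ∈ [-1/24, 1/48)
j=8 picked index 7: u0 ∈ [-1/16, 5/48)
j=9 picked index 7: u0 ∈ [-7/48, 1/48)
j=10 picked index 8: u0 ∈ [-1/16, 1/24)
j=11 picked index 11: u0 ∈ [-1/48, 1/12)
intersection: [0, 1/48)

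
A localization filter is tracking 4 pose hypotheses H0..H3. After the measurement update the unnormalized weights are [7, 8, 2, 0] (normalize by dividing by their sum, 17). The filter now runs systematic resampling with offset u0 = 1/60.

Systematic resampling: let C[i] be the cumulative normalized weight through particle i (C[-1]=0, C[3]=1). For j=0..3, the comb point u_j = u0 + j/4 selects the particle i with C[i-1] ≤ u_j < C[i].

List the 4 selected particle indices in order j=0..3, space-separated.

0 0 1 1

C = [7/17, 15/17, 1, 1]
j=0: u_0=1/60 ∈ [0, 7/17) → index 0
j=1: u_1=4/15 ∈ [0, 7/17) → index 0
j=2: u_2=31/60 ∈ [7/17, 15/17) → index 1
j=3: u_3=23/30 ∈ [7/17, 15/17) → index 1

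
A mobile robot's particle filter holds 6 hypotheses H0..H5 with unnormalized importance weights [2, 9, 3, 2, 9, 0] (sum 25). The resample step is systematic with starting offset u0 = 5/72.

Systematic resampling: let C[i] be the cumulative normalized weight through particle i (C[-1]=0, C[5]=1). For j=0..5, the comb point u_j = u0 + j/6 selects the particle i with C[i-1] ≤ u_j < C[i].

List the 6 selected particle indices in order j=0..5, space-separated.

C = [2/25, 11/25, 14/25, 16/25, 1, 1]
j=0: u_0=5/72 ∈ [0, 2/25) → index 0
j=1: u_1=17/72 ∈ [2/25, 11/25) → index 1
j=2: u_2=29/72 ∈ [2/25, 11/25) → index 1
j=3: u_3=41/72 ∈ [14/25, 16/25) → index 3
j=4: u_4=53/72 ∈ [16/25, 1) → index 4
j=5: u_5=65/72 ∈ [16/25, 1) → index 4

0 1 1 3 4 4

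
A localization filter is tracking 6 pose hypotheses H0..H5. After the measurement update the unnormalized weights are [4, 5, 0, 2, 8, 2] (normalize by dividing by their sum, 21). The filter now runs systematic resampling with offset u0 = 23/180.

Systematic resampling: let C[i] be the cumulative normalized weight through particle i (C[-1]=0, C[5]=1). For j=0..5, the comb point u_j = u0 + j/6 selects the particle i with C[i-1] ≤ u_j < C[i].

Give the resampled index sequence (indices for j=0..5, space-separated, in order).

0 1 3 4 4 5

C = [4/21, 3/7, 3/7, 11/21, 19/21, 1]
j=0: u_0=23/180 ∈ [0, 4/21) → index 0
j=1: u_1=53/180 ∈ [4/21, 3/7) → index 1
j=2: u_2=83/180 ∈ [3/7, 11/21) → index 3
j=3: u_3=113/180 ∈ [11/21, 19/21) → index 4
j=4: u_4=143/180 ∈ [11/21, 19/21) → index 4
j=5: u_5=173/180 ∈ [19/21, 1) → index 5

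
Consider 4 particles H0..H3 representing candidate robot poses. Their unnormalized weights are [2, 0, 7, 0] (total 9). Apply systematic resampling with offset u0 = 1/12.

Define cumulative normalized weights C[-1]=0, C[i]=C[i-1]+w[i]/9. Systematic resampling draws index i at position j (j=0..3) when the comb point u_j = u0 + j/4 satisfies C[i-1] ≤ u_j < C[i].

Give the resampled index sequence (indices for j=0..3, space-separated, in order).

0 2 2 2

C = [2/9, 2/9, 1, 1]
j=0: u_0=1/12 ∈ [0, 2/9) → index 0
j=1: u_1=1/3 ∈ [2/9, 1) → index 2
j=2: u_2=7/12 ∈ [2/9, 1) → index 2
j=3: u_3=5/6 ∈ [2/9, 1) → index 2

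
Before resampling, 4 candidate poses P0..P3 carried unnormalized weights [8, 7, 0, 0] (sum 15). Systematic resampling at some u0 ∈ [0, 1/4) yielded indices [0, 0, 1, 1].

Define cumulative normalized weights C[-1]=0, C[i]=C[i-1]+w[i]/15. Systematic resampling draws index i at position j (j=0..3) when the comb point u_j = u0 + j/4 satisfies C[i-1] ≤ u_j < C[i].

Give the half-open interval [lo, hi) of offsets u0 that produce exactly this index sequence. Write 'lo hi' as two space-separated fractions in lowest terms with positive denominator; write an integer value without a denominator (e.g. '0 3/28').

1/30 1/4

C = [8/15, 1, 1, 1]
j=0 picked index 0: u0 ∈ [0, 8/15)
j=1 picked index 0: u0 ∈ [-1/4, 17/60)
j=2 picked index 1: u0 ∈ [1/30, 1/2)
j=3 picked index 1: u0 ∈ [-13/60, 1/4)
intersection: [1/30, 1/4)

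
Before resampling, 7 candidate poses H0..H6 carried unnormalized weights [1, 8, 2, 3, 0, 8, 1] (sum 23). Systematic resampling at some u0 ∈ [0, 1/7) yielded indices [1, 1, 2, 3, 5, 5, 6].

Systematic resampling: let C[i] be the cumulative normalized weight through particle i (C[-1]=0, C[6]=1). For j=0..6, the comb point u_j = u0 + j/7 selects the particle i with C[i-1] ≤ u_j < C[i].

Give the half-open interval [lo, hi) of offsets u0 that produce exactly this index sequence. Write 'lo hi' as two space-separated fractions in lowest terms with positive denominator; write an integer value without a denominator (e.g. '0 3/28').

17/161 1/7

C = [1/23, 9/23, 11/23, 14/23, 14/23, 22/23, 1]
j=0 picked index 1: u0 ∈ [1/23, 9/23)
j=1 picked index 1: u0 ∈ [-16/161, 40/161)
j=2 picked index 2: u0 ∈ [17/161, 31/161)
j=3 picked index 3: u0 ∈ [8/161, 29/161)
j=4 picked index 5: u0 ∈ [6/161, 62/161)
j=5 picked index 5: u0 ∈ [-17/161, 39/161)
j=6 picked index 6: u0 ∈ [16/161, 1/7)
intersection: [17/161, 1/7)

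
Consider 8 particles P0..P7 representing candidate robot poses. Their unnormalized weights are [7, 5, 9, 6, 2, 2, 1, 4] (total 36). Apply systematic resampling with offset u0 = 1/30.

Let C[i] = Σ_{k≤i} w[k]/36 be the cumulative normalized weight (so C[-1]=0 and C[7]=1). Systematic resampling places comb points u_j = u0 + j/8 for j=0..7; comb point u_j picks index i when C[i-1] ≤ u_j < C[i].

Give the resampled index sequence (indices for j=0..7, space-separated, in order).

0 0 1 2 2 3 4 7

C = [7/36, 1/3, 7/12, 3/4, 29/36, 31/36, 8/9, 1]
j=0: u_0=1/30 ∈ [0, 7/36) → index 0
j=1: u_1=19/120 ∈ [0, 7/36) → index 0
j=2: u_2=17/60 ∈ [7/36, 1/3) → index 1
j=3: u_3=49/120 ∈ [1/3, 7/12) → index 2
j=4: u_4=8/15 ∈ [1/3, 7/12) → index 2
j=5: u_5=79/120 ∈ [7/12, 3/4) → index 3
j=6: u_6=47/60 ∈ [3/4, 29/36) → index 4
j=7: u_7=109/120 ∈ [8/9, 1) → index 7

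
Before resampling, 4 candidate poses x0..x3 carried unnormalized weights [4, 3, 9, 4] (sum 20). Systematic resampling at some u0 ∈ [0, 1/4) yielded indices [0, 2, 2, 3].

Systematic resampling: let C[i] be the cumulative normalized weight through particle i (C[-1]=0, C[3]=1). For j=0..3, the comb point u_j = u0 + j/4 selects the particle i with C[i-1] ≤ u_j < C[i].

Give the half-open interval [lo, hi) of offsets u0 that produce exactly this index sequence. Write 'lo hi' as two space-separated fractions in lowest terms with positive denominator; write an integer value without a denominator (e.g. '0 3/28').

C = [1/5, 7/20, 4/5, 1]
j=0 picked index 0: u0 ∈ [0, 1/5)
j=1 picked index 2: u0 ∈ [1/10, 11/20)
j=2 picked index 2: u0 ∈ [-3/20, 3/10)
j=3 picked index 3: u0 ∈ [1/20, 1/4)
intersection: [1/10, 1/5)

1/10 1/5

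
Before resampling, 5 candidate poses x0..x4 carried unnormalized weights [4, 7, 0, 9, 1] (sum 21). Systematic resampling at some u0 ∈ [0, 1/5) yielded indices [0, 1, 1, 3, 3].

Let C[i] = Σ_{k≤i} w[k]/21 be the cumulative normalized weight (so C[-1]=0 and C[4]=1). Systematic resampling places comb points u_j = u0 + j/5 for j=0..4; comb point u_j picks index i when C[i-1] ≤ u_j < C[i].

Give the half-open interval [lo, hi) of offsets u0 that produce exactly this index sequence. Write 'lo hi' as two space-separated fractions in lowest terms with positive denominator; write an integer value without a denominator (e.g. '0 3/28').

0 13/105

C = [4/21, 11/21, 11/21, 20/21, 1]
j=0 picked index 0: u0 ∈ [0, 4/21)
j=1 picked index 1: u0 ∈ [-1/105, 34/105)
j=2 picked index 1: u0 ∈ [-22/105, 13/105)
j=3 picked index 3: u0 ∈ [-8/105, 37/105)
j=4 picked index 3: u0 ∈ [-29/105, 16/105)
intersection: [0, 13/105)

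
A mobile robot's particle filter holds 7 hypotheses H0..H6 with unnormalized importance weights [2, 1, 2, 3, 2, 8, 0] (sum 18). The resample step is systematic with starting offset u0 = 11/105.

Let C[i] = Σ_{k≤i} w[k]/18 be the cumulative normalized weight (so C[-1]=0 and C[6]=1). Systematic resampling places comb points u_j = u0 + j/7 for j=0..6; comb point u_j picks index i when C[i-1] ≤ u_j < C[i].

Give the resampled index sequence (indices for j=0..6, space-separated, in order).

0 2 3 4 5 5 5

C = [1/9, 1/6, 5/18, 4/9, 5/9, 1, 1]
j=0: u_0=11/105 ∈ [0, 1/9) → index 0
j=1: u_1=26/105 ∈ [1/6, 5/18) → index 2
j=2: u_2=41/105 ∈ [5/18, 4/9) → index 3
j=3: u_3=8/15 ∈ [4/9, 5/9) → index 4
j=4: u_4=71/105 ∈ [5/9, 1) → index 5
j=5: u_5=86/105 ∈ [5/9, 1) → index 5
j=6: u_6=101/105 ∈ [5/9, 1) → index 5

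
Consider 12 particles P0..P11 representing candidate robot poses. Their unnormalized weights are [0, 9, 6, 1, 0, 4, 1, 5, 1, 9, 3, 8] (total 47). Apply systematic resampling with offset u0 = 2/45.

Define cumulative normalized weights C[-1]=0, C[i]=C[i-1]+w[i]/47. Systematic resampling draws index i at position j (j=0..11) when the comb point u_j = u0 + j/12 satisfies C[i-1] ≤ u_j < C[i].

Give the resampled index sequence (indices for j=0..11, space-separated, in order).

C = [0, 9/47, 15/47, 16/47, 16/47, 20/47, 21/47, 26/47, 27/47, 36/47, 39/47, 1]
j=0: u_0=2/45 ∈ [0, 9/47) → index 1
j=1: u_1=23/180 ∈ [0, 9/47) → index 1
j=2: u_2=19/90 ∈ [9/47, 15/47) → index 2
j=3: u_3=53/180 ∈ [9/47, 15/47) → index 2
j=4: u_4=17/45 ∈ [16/47, 20/47) → index 5
j=5: u_5=83/180 ∈ [21/47, 26/47) → index 7
j=6: u_6=49/90 ∈ [21/47, 26/47) → index 7
j=7: u_7=113/180 ∈ [27/47, 36/47) → index 9
j=8: u_8=32/45 ∈ [27/47, 36/47) → index 9
j=9: u_9=143/180 ∈ [36/47, 39/47) → index 10
j=10: u_10=79/90 ∈ [39/47, 1) → index 11
j=11: u_11=173/180 ∈ [39/47, 1) → index 11

1 1 2 2 5 7 7 9 9 10 11 11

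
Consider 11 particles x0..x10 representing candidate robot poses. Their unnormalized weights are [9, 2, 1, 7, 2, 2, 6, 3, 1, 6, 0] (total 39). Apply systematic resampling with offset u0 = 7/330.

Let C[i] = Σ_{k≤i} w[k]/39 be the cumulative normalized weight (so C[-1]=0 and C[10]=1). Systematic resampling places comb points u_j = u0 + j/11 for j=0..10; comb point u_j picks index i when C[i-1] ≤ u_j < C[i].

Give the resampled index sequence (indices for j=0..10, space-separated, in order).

0 0 0 2 3 3 5 6 7 8 9

C = [3/13, 11/39, 4/13, 19/39, 7/13, 23/39, 29/39, 32/39, 11/13, 1, 1]
j=0: u_0=7/330 ∈ [0, 3/13) → index 0
j=1: u_1=37/330 ∈ [0, 3/13) → index 0
j=2: u_2=67/330 ∈ [0, 3/13) → index 0
j=3: u_3=97/330 ∈ [11/39, 4/13) → index 2
j=4: u_4=127/330 ∈ [4/13, 19/39) → index 3
j=5: u_5=157/330 ∈ [4/13, 19/39) → index 3
j=6: u_6=17/30 ∈ [7/13, 23/39) → index 5
j=7: u_7=217/330 ∈ [23/39, 29/39) → index 6
j=8: u_8=247/330 ∈ [29/39, 32/39) → index 7
j=9: u_9=277/330 ∈ [32/39, 11/13) → index 8
j=10: u_10=307/330 ∈ [11/13, 1) → index 9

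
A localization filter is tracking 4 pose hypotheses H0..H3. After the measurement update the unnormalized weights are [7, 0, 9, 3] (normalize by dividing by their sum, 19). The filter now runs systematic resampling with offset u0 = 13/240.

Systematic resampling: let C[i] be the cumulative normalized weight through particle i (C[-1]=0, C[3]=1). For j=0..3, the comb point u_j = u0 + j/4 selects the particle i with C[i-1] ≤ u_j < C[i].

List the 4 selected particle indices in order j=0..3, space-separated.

0 0 2 2

C = [7/19, 7/19, 16/19, 1]
j=0: u_0=13/240 ∈ [0, 7/19) → index 0
j=1: u_1=73/240 ∈ [0, 7/19) → index 0
j=2: u_2=133/240 ∈ [7/19, 16/19) → index 2
j=3: u_3=193/240 ∈ [7/19, 16/19) → index 2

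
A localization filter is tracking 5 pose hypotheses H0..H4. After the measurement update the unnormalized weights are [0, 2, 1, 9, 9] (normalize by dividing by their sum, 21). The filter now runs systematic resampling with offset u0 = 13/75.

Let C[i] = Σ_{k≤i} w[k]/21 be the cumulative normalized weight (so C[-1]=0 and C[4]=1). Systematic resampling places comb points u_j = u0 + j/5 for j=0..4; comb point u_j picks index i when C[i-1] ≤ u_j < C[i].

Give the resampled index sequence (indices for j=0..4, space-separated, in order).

3 3 4 4 4

C = [0, 2/21, 1/7, 4/7, 1]
j=0: u_0=13/75 ∈ [1/7, 4/7) → index 3
j=1: u_1=28/75 ∈ [1/7, 4/7) → index 3
j=2: u_2=43/75 ∈ [4/7, 1) → index 4
j=3: u_3=58/75 ∈ [4/7, 1) → index 4
j=4: u_4=73/75 ∈ [4/7, 1) → index 4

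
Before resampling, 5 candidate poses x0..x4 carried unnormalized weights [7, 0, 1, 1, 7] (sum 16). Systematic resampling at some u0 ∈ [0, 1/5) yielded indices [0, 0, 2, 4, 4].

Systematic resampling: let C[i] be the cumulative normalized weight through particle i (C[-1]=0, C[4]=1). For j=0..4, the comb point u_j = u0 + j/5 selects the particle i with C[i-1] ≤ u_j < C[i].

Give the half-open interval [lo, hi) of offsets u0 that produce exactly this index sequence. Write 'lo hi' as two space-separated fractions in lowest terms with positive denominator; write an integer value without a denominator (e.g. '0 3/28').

3/80 1/10

C = [7/16, 7/16, 1/2, 9/16, 1]
j=0 picked index 0: u0 ∈ [0, 7/16)
j=1 picked index 0: u0 ∈ [-1/5, 19/80)
j=2 picked index 2: u0 ∈ [3/80, 1/10)
j=3 picked index 4: u0 ∈ [-3/80, 2/5)
j=4 picked index 4: u0 ∈ [-19/80, 1/5)
intersection: [3/80, 1/10)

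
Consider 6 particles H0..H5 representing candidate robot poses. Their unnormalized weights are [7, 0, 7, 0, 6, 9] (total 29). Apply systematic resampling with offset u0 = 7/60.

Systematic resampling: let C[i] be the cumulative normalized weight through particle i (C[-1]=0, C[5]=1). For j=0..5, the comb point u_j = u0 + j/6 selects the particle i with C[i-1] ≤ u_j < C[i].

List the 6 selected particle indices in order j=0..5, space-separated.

C = [7/29, 7/29, 14/29, 14/29, 20/29, 1]
j=0: u_0=7/60 ∈ [0, 7/29) → index 0
j=1: u_1=17/60 ∈ [7/29, 14/29) → index 2
j=2: u_2=9/20 ∈ [7/29, 14/29) → index 2
j=3: u_3=37/60 ∈ [14/29, 20/29) → index 4
j=4: u_4=47/60 ∈ [20/29, 1) → index 5
j=5: u_5=19/20 ∈ [20/29, 1) → index 5

0 2 2 4 5 5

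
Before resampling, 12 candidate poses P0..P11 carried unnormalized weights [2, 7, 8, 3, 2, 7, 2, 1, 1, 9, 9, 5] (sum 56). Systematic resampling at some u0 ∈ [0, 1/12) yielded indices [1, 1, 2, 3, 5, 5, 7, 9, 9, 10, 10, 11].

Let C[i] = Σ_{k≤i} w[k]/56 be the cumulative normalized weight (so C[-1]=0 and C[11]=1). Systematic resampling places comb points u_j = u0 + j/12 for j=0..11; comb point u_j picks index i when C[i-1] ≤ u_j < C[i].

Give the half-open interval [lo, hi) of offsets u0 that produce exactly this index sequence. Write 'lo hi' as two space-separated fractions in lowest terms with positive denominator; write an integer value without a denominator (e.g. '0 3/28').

C = [1/28, 9/56, 17/56, 5/14, 11/28, 29/56, 31/56, 4/7, 33/56, 3/4, 51/56, 1]
j=0 picked index 1: u0 ∈ [1/28, 9/56)
j=1 picked index 1: u0 ∈ [-1/21, 13/168)
j=2 picked index 2: u0 ∈ [-1/168, 23/168)
j=3 picked index 3: u0 ∈ [3/56, 3/28)
j=4 picked index 5: u0 ∈ [5/84, 31/168)
j=5 picked index 5: u0 ∈ [-1/42, 17/168)
j=6 picked index 7: u0 ∈ [3/56, 1/14)
j=7 picked index 9: u0 ∈ [1/168, 1/6)
j=8 picked index 9: u0 ∈ [-13/168, 1/12)
j=9 picked index 10: u0 ∈ [0, 9/56)
j=10 picked index 10: u0 ∈ [-1/12, 13/168)
j=11 picked index 11: u0 ∈ [-1/168, 1/12)
intersection: [5/84, 1/14)

5/84 1/14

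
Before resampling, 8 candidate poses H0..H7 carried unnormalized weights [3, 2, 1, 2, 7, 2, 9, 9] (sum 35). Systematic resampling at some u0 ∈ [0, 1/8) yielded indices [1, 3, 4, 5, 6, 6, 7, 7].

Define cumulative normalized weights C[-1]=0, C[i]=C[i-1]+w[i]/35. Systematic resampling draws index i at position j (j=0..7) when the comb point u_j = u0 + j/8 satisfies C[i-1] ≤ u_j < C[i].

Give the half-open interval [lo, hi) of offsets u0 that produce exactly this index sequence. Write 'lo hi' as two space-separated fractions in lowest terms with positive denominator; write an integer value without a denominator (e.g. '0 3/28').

C = [3/35, 1/7, 6/35, 8/35, 3/7, 17/35, 26/35, 1]
j=0 picked index 1: u0 ∈ [3/35, 1/7)
j=1 picked index 3: u0 ∈ [13/280, 29/280)
j=2 picked index 4: u0 ∈ [-3/140, 5/28)
j=3 picked index 5: u0 ∈ [3/56, 31/280)
j=4 picked index 6: u0 ∈ [-1/70, 17/70)
j=5 picked index 6: u0 ∈ [-39/280, 33/280)
j=6 picked index 7: u0 ∈ [-1/140, 1/4)
j=7 picked index 7: u0 ∈ [-37/280, 1/8)
intersection: [3/35, 29/280)

3/35 29/280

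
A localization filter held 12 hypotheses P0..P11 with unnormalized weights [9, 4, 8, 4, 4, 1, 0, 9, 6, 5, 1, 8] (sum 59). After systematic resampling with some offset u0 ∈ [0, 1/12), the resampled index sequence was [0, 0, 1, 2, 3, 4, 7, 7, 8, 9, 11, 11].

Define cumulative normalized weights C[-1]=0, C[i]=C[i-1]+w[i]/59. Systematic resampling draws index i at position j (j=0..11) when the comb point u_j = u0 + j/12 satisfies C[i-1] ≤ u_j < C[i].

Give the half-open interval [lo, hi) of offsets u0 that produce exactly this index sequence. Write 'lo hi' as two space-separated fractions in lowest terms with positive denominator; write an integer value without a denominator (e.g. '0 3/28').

11/354 19/354

C = [9/59, 13/59, 21/59, 25/59, 29/59, 30/59, 30/59, 39/59, 45/59, 50/59, 51/59, 1]
j=0 picked index 0: u0 ∈ [0, 9/59)
j=1 picked index 0: u0 ∈ [-1/12, 49/708)
j=2 picked index 1: u0 ∈ [-5/354, 19/354)
j=3 picked index 2: u0 ∈ [-7/236, 25/236)
j=4 picked index 3: u0 ∈ [4/177, 16/177)
j=5 picked index 4: u0 ∈ [5/708, 53/708)
j=6 picked index 7: u0 ∈ [1/118, 19/118)
j=7 picked index 7: u0 ∈ [-53/708, 55/708)
j=8 picked index 8: u0 ∈ [-1/177, 17/177)
j=9 picked index 9: u0 ∈ [3/236, 23/236)
j=10 picked index 11: u0 ∈ [11/354, 1/6)
j=11 picked index 11: u0 ∈ [-37/708, 1/12)
intersection: [11/354, 19/354)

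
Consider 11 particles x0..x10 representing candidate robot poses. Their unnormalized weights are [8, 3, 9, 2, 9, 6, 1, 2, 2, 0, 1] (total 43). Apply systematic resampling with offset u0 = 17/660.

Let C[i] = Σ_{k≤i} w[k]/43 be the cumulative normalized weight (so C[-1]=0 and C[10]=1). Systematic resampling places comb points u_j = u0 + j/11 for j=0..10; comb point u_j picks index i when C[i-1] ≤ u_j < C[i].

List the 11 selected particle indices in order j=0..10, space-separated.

C = [8/43, 11/43, 20/43, 22/43, 31/43, 37/43, 38/43, 40/43, 42/43, 42/43, 1]
j=0: u_0=17/660 ∈ [0, 8/43) → index 0
j=1: u_1=7/60 ∈ [0, 8/43) → index 0
j=2: u_2=137/660 ∈ [8/43, 11/43) → index 1
j=3: u_3=197/660 ∈ [11/43, 20/43) → index 2
j=4: u_4=257/660 ∈ [11/43, 20/43) → index 2
j=5: u_5=317/660 ∈ [20/43, 22/43) → index 3
j=6: u_6=377/660 ∈ [22/43, 31/43) → index 4
j=7: u_7=437/660 ∈ [22/43, 31/43) → index 4
j=8: u_8=497/660 ∈ [31/43, 37/43) → index 5
j=9: u_9=557/660 ∈ [31/43, 37/43) → index 5
j=10: u_10=617/660 ∈ [40/43, 42/43) → index 8

0 0 1 2 2 3 4 4 5 5 8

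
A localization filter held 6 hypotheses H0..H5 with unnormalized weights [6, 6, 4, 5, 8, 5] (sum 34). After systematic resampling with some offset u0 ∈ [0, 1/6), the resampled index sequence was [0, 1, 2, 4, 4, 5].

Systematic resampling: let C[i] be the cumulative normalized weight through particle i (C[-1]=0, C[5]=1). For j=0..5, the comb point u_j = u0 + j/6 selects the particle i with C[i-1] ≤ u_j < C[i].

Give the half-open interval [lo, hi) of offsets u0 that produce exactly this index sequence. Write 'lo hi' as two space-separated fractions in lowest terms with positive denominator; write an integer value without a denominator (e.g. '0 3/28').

C = [3/17, 6/17, 8/17, 21/34, 29/34, 1]
j=0 picked index 0: u0 ∈ [0, 3/17)
j=1 picked index 1: u0 ∈ [1/102, 19/102)
j=2 picked index 2: u0 ∈ [1/51, 7/51)
j=3 picked index 4: u0 ∈ [2/17, 6/17)
j=4 picked index 4: u0 ∈ [-5/102, 19/102)
j=5 picked index 5: u0 ∈ [1/51, 1/6)
intersection: [2/17, 7/51)

2/17 7/51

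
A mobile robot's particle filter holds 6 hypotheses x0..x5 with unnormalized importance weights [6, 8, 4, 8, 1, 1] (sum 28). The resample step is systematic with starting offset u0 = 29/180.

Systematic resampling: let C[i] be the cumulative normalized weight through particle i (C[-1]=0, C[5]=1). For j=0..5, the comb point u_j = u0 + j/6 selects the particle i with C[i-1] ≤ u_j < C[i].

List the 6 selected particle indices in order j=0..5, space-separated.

0 1 1 3 3 5

C = [3/14, 1/2, 9/14, 13/14, 27/28, 1]
j=0: u_0=29/180 ∈ [0, 3/14) → index 0
j=1: u_1=59/180 ∈ [3/14, 1/2) → index 1
j=2: u_2=89/180 ∈ [3/14, 1/2) → index 1
j=3: u_3=119/180 ∈ [9/14, 13/14) → index 3
j=4: u_4=149/180 ∈ [9/14, 13/14) → index 3
j=5: u_5=179/180 ∈ [27/28, 1) → index 5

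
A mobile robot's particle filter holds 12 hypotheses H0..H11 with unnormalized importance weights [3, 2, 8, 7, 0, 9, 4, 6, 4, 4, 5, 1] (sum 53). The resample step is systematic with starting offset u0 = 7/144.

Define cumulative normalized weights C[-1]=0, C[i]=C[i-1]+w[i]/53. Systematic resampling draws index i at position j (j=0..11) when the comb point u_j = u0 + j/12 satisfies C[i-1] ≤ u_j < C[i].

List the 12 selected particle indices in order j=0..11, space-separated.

C = [3/53, 5/53, 13/53, 20/53, 20/53, 29/53, 33/53, 39/53, 43/53, 47/53, 52/53, 1]
j=0: u_0=7/144 ∈ [0, 3/53) → index 0
j=1: u_1=19/144 ∈ [5/53, 13/53) → index 2
j=2: u_2=31/144 ∈ [5/53, 13/53) → index 2
j=3: u_3=43/144 ∈ [13/53, 20/53) → index 3
j=4: u_4=55/144 ∈ [20/53, 29/53) → index 5
j=5: u_5=67/144 ∈ [20/53, 29/53) → index 5
j=6: u_6=79/144 ∈ [29/53, 33/53) → index 6
j=7: u_7=91/144 ∈ [33/53, 39/53) → index 7
j=8: u_8=103/144 ∈ [33/53, 39/53) → index 7
j=9: u_9=115/144 ∈ [39/53, 43/53) → index 8
j=10: u_10=127/144 ∈ [43/53, 47/53) → index 9
j=11: u_11=139/144 ∈ [47/53, 52/53) → index 10

0 2 2 3 5 5 6 7 7 8 9 10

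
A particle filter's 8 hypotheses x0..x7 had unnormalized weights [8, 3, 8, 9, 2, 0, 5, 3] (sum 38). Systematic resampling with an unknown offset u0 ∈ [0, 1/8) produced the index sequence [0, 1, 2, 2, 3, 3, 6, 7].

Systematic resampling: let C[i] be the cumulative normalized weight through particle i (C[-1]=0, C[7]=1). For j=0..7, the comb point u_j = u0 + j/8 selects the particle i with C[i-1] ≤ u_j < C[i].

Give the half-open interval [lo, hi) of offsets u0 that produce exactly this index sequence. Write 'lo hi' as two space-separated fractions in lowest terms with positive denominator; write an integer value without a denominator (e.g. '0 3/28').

C = [4/19, 11/38, 1/2, 14/19, 15/19, 15/19, 35/38, 1]
j=0 picked index 0: u0 ∈ [0, 4/19)
j=1 picked index 1: u0 ∈ [13/152, 25/152)
j=2 picked index 2: u0 ∈ [3/76, 1/4)
j=3 picked index 2: u0 ∈ [-13/152, 1/8)
j=4 picked index 3: u0 ∈ [0, 9/38)
j=5 picked index 3: u0 ∈ [-1/8, 17/152)
j=6 picked index 6: u0 ∈ [3/76, 13/76)
j=7 picked index 7: u0 ∈ [7/152, 1/8)
intersection: [13/152, 17/152)

13/152 17/152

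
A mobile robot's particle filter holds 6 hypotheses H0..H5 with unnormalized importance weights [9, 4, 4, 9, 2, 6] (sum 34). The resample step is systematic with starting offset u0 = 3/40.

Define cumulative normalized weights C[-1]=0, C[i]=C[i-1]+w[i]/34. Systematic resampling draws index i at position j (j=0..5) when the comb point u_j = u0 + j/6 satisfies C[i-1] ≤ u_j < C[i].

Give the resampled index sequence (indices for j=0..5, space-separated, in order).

C = [9/34, 13/34, 1/2, 13/17, 14/17, 1]
j=0: u_0=3/40 ∈ [0, 9/34) → index 0
j=1: u_1=29/120 ∈ [0, 9/34) → index 0
j=2: u_2=49/120 ∈ [13/34, 1/2) → index 2
j=3: u_3=23/40 ∈ [1/2, 13/17) → index 3
j=4: u_4=89/120 ∈ [1/2, 13/17) → index 3
j=5: u_5=109/120 ∈ [14/17, 1) → index 5

0 0 2 3 3 5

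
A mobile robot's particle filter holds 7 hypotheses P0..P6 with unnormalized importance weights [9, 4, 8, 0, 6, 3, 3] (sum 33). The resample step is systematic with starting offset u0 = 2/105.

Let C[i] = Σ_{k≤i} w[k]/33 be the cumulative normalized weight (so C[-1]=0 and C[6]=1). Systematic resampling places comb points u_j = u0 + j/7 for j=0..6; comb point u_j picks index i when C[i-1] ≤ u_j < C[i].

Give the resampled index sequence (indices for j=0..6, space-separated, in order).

C = [3/11, 13/33, 7/11, 7/11, 9/11, 10/11, 1]
j=0: u_0=2/105 ∈ [0, 3/11) → index 0
j=1: u_1=17/105 ∈ [0, 3/11) → index 0
j=2: u_2=32/105 ∈ [3/11, 13/33) → index 1
j=3: u_3=47/105 ∈ [13/33, 7/11) → index 2
j=4: u_4=62/105 ∈ [13/33, 7/11) → index 2
j=5: u_5=11/15 ∈ [7/11, 9/11) → index 4
j=6: u_6=92/105 ∈ [9/11, 10/11) → index 5

0 0 1 2 2 4 5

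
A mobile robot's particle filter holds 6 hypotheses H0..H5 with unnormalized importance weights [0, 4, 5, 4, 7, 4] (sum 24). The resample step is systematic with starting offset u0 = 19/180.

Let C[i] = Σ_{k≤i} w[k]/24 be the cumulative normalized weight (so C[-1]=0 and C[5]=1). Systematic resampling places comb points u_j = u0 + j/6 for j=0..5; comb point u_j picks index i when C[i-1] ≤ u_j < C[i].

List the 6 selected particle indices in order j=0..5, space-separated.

1 2 3 4 4 5

C = [0, 1/6, 3/8, 13/24, 5/6, 1]
j=0: u_0=19/180 ∈ [0, 1/6) → index 1
j=1: u_1=49/180 ∈ [1/6, 3/8) → index 2
j=2: u_2=79/180 ∈ [3/8, 13/24) → index 3
j=3: u_3=109/180 ∈ [13/24, 5/6) → index 4
j=4: u_4=139/180 ∈ [13/24, 5/6) → index 4
j=5: u_5=169/180 ∈ [5/6, 1) → index 5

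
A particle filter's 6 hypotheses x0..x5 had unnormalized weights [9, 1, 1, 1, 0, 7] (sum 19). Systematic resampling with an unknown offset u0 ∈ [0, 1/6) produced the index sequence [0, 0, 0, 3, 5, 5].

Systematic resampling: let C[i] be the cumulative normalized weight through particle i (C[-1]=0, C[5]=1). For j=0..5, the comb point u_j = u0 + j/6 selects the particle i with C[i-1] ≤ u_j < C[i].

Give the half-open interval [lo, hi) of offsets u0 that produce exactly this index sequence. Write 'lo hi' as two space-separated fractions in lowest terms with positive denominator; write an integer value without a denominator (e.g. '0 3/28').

C = [9/19, 10/19, 11/19, 12/19, 12/19, 1]
j=0 picked index 0: u0 ∈ [0, 9/19)
j=1 picked index 0: u0 ∈ [-1/6, 35/114)
j=2 picked index 0: u0 ∈ [-1/3, 8/57)
j=3 picked index 3: u0 ∈ [3/38, 5/38)
j=4 picked index 5: u0 ∈ [-2/57, 1/3)
j=5 picked index 5: u0 ∈ [-23/114, 1/6)
intersection: [3/38, 5/38)

3/38 5/38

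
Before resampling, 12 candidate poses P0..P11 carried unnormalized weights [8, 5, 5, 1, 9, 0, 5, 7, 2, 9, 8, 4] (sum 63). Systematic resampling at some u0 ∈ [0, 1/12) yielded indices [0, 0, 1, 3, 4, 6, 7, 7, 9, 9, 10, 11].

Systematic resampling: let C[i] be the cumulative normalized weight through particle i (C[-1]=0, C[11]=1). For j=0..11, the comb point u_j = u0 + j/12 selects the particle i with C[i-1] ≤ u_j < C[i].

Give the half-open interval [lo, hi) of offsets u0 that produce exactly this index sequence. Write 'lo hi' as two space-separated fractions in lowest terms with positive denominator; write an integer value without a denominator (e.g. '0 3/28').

C = [8/63, 13/63, 2/7, 19/63, 4/9, 4/9, 11/21, 40/63, 2/3, 17/21, 59/63, 1]
j=0 picked index 0: u0 ∈ [0, 8/63)
j=1 picked index 0: u0 ∈ [-1/12, 11/252)
j=2 picked index 1: u0 ∈ [-5/126, 5/126)
j=3 picked index 3: u0 ∈ [1/28, 13/252)
j=4 picked index 4: u0 ∈ [-2/63, 1/9)
j=5 picked index 6: u0 ∈ [1/36, 3/28)
j=6 picked index 7: u0 ∈ [1/42, 17/126)
j=7 picked index 7: u0 ∈ [-5/84, 13/252)
j=8 picked index 9: u0 ∈ [0, 1/7)
j=9 picked index 9: u0 ∈ [-1/12, 5/84)
j=10 picked index 10: u0 ∈ [-1/42, 13/126)
j=11 picked index 11: u0 ∈ [5/252, 1/12)
intersection: [1/28, 5/126)

1/28 5/126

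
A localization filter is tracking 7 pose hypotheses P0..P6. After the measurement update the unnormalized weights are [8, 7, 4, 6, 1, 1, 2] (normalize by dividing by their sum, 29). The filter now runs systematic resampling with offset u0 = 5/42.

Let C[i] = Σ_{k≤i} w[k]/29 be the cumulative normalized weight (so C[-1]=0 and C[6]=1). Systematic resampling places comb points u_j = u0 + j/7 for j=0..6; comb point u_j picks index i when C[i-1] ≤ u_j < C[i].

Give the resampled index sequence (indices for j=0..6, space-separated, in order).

C = [8/29, 15/29, 19/29, 25/29, 26/29, 27/29, 1]
j=0: u_0=5/42 ∈ [0, 8/29) → index 0
j=1: u_1=11/42 ∈ [0, 8/29) → index 0
j=2: u_2=17/42 ∈ [8/29, 15/29) → index 1
j=3: u_3=23/42 ∈ [15/29, 19/29) → index 2
j=4: u_4=29/42 ∈ [19/29, 25/29) → index 3
j=5: u_5=5/6 ∈ [19/29, 25/29) → index 3
j=6: u_6=41/42 ∈ [27/29, 1) → index 6

0 0 1 2 3 3 6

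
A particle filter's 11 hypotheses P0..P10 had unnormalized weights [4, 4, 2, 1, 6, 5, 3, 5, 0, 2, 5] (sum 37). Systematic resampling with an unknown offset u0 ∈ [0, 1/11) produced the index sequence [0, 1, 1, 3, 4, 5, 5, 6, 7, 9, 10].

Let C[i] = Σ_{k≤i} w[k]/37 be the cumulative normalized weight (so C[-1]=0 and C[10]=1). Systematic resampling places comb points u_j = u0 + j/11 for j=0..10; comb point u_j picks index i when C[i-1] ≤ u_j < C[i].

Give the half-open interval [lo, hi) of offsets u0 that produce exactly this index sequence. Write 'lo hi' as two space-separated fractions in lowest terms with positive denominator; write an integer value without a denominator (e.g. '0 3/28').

C = [4/37, 8/37, 10/37, 11/37, 17/37, 22/37, 25/37, 30/37, 30/37, 32/37, 1]
j=0 picked index 0: u0 ∈ [0, 4/37)
j=1 picked index 1: u0 ∈ [7/407, 51/407)
j=2 picked index 1: u0 ∈ [-30/407, 14/407)
j=3 picked index 3: u0 ∈ [-1/407, 10/407)
j=4 picked index 4: u0 ∈ [-27/407, 39/407)
j=5 picked index 5: u0 ∈ [2/407, 57/407)
j=6 picked index 5: u0 ∈ [-35/407, 20/407)
j=7 picked index 6: u0 ∈ [-17/407, 16/407)
j=8 picked index 7: u0 ∈ [-21/407, 34/407)
j=9 picked index 9: u0 ∈ [-3/407, 19/407)
j=10 picked index 10: u0 ∈ [-18/407, 1/11)
intersection: [7/407, 10/407)

7/407 10/407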